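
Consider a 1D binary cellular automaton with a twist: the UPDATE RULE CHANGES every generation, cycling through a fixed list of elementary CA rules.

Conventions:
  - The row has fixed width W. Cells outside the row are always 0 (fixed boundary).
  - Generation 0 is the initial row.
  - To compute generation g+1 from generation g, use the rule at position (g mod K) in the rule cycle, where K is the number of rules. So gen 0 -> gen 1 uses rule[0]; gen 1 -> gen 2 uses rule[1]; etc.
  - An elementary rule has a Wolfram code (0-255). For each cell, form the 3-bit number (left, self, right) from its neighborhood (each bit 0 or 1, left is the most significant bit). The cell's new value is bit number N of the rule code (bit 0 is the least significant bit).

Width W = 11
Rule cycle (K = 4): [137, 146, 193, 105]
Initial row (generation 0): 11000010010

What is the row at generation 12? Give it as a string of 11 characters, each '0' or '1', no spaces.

Gen 0: 11000010010
Gen 1 (rule 137): 10011000000
Gen 2 (rule 146): 01100100000
Gen 3 (rule 193): 00100001111
Gen 4 (rule 105): 10001101001
Gen 5 (rule 137): 00101000000
Gen 6 (rule 146): 01000100000
Gen 7 (rule 193): 00010001111
Gen 8 (rule 105): 11000101001
Gen 9 (rule 137): 10010000000
Gen 10 (rule 146): 01101000000
Gen 11 (rule 193): 00100011111
Gen 12 (rule 105): 10001010001

Answer: 10001010001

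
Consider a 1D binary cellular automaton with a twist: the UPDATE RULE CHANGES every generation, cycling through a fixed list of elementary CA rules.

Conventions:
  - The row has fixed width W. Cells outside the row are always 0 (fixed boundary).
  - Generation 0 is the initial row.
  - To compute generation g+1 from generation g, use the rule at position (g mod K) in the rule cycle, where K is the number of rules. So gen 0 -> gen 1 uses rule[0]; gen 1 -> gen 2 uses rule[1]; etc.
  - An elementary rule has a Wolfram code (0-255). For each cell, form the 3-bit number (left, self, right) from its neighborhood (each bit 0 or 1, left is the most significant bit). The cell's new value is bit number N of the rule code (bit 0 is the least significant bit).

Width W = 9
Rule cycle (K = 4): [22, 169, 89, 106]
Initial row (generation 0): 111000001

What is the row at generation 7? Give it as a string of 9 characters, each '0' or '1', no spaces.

Gen 0: 111000001
Gen 1 (rule 22): 000100011
Gen 2 (rule 169): 110001010
Gen 3 (rule 89): 111100001
Gen 4 (rule 106): 100100010
Gen 5 (rule 22): 111110111
Gen 6 (rule 169): 111101110
Gen 7 (rule 89): 100101011

Answer: 100101011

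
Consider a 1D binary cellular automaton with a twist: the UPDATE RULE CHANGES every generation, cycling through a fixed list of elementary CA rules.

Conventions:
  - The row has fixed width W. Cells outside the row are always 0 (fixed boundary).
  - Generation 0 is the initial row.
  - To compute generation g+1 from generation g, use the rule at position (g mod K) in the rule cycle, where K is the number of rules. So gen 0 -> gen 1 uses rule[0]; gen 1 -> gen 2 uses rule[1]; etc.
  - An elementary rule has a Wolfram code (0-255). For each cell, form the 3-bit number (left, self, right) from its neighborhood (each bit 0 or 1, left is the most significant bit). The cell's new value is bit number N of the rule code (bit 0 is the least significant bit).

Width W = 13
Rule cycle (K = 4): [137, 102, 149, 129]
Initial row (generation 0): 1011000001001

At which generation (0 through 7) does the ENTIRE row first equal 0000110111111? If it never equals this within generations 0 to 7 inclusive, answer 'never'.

Answer: 3

Derivation:
Gen 0: 1011000001001
Gen 1 (rule 137): 0010011100000
Gen 2 (rule 102): 0110100100000
Gen 3 (rule 149): 0000110111111
Gen 4 (rule 129): 1110000011110
Gen 5 (rule 137): 1100111011100
Gen 6 (rule 102): 0101001100100
Gen 7 (rule 149): 0101100010111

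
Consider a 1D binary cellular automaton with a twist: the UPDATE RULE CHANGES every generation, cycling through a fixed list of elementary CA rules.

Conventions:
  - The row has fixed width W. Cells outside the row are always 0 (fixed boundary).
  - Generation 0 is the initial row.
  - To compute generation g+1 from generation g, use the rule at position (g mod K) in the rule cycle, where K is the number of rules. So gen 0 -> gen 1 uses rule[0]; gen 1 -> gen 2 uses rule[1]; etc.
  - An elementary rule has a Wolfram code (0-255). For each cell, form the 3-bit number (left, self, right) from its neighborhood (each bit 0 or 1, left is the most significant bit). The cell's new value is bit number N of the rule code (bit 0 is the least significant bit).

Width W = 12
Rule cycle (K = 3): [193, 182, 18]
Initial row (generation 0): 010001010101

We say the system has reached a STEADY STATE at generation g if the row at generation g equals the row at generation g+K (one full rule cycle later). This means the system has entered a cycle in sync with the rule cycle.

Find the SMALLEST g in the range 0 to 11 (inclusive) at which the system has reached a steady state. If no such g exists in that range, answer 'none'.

Answer: 6

Derivation:
Gen 0: 010001010101
Gen 1 (rule 193): 000100000000
Gen 2 (rule 182): 001110000000
Gen 3 (rule 18): 010001000000
Gen 4 (rule 193): 000100011111
Gen 5 (rule 182): 001110101110
Gen 6 (rule 18): 010000000001
Gen 7 (rule 193): 000111111100
Gen 8 (rule 182): 001011111010
Gen 9 (rule 18): 010000000001
Gen 10 (rule 193): 000111111100
Gen 11 (rule 182): 001011111010
Gen 12 (rule 18): 010000000001
Gen 13 (rule 193): 000111111100
Gen 14 (rule 182): 001011111010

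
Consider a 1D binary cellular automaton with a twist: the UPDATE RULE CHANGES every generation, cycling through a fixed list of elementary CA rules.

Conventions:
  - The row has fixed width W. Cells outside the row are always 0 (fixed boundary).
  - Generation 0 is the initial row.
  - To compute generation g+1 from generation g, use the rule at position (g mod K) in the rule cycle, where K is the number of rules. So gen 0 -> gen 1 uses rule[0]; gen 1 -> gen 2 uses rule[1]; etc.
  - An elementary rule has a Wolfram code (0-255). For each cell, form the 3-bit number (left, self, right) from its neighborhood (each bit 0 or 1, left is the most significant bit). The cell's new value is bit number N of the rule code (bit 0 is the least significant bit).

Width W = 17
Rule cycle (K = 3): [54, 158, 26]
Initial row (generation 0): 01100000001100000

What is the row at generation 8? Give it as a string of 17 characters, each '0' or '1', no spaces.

Gen 0: 01100000001100000
Gen 1 (rule 54): 10010000010010000
Gen 2 (rule 158): 11111000111111000
Gen 3 (rule 26): 10000101100000100
Gen 4 (rule 54): 11001110010001110
Gen 5 (rule 158): 10111101111011101
Gen 6 (rule 26): 00100001000010000
Gen 7 (rule 54): 01110011100111000
Gen 8 (rule 158): 11101111011110100

Answer: 11101111011110100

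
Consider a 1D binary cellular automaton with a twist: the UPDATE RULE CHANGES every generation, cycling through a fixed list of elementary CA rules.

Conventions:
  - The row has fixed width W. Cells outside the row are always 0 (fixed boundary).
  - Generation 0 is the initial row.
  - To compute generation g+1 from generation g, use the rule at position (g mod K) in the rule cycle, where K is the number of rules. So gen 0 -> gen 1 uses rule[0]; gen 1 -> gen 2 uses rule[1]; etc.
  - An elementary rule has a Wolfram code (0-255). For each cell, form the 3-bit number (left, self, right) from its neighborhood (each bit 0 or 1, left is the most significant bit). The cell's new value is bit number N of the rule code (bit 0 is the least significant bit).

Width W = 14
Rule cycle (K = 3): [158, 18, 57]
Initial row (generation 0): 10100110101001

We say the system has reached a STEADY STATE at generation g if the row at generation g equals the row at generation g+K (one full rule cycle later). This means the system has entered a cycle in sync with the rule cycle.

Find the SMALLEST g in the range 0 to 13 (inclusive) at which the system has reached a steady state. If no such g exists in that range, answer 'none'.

Gen 0: 10100110101001
Gen 1 (rule 158): 10111100101111
Gen 2 (rule 18): 00000011000000
Gen 3 (rule 57): 11111010111111
Gen 4 (rule 158): 11110010111110
Gen 5 (rule 18): 00001100000001
Gen 6 (rule 57): 11101011111100
Gen 7 (rule 158): 11001011111010
Gen 8 (rule 18): 00110000000001
Gen 9 (rule 57): 10101111111100
Gen 10 (rule 158): 10101111111010
Gen 11 (rule 18): 00000000000001
Gen 12 (rule 57): 11111111111100
Gen 13 (rule 158): 11111111111010
Gen 14 (rule 18): 00000000000001
Gen 15 (rule 57): 11111111111100
Gen 16 (rule 158): 11111111111010

Answer: 11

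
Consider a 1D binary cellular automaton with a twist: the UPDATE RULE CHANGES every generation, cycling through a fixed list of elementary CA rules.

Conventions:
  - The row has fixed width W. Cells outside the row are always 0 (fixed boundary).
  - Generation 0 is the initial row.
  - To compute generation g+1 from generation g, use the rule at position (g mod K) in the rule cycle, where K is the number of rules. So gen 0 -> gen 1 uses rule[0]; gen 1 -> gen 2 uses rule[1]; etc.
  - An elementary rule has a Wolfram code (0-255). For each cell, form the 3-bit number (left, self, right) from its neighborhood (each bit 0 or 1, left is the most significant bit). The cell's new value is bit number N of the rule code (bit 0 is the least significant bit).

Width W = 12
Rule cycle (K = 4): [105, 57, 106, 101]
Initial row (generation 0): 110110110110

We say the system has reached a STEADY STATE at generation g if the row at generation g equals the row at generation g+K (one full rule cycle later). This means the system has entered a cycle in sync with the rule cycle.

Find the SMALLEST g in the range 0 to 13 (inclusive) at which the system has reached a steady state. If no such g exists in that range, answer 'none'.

Gen 0: 110110110110
Gen 1 (rule 105): 111111111110
Gen 2 (rule 57): 100000000001
Gen 3 (rule 106): 000000000010
Gen 4 (rule 101): 111111111010
Gen 5 (rule 105): 100000001100
Gen 6 (rule 57): 011111101011
Gen 7 (rule 106): 110000110111
Gen 8 (rule 101): 010110011001
Gen 9 (rule 105): 001110011000
Gen 10 (rule 57): 101001010111
Gen 11 (rule 106): 010010101101
Gen 12 (rule 101): 010011110111
Gen 13 (rule 105): 000010011101
Gen 14 (rule 57): 111001010010
Gen 15 (rule 106): 101010100100
Gen 16 (rule 101): 111111100101
Gen 17 (rule 105): 100000100010

Answer: none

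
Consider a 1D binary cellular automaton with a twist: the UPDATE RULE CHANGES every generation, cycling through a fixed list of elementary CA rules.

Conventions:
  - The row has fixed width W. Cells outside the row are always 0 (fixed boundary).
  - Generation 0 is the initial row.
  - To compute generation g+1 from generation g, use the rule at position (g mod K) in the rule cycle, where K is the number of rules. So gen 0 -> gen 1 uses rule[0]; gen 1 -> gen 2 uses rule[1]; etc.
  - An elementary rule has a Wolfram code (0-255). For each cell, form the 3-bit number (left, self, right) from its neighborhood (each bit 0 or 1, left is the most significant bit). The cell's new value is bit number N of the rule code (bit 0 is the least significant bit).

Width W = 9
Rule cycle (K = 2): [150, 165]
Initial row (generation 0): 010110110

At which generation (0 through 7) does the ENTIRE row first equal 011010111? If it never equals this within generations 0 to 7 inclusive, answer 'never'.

Answer: never

Derivation:
Gen 0: 010110110
Gen 1 (rule 150): 110000001
Gen 2 (rule 165): 000111101
Gen 3 (rule 150): 001011001
Gen 4 (rule 165): 101100001
Gen 5 (rule 150): 100010011
Gen 6 (rule 165): 101010000
Gen 7 (rule 150): 101011000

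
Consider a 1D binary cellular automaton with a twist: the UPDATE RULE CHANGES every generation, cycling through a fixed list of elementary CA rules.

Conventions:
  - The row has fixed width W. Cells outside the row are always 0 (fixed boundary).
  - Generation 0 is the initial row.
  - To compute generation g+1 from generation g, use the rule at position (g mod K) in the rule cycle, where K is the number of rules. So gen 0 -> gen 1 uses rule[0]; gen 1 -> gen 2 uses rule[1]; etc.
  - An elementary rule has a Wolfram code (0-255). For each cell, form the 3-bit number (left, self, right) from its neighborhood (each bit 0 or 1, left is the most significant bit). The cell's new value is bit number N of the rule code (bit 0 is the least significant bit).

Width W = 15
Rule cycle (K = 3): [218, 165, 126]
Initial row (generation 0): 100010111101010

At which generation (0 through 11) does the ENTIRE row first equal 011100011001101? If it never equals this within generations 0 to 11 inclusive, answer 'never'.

Gen 0: 100010111101010
Gen 1 (rule 218): 010100111100001
Gen 2 (rule 165): 011100011001101
Gen 3 (rule 126): 110110111111111
Gen 4 (rule 218): 110110111111111
Gen 5 (rule 165): 001001011111110
Gen 6 (rule 126): 011111110000011
Gen 7 (rule 218): 111111111000111
Gen 8 (rule 165): 011111110010010
Gen 9 (rule 126): 110000011111111
Gen 10 (rule 218): 111000111111111
Gen 11 (rule 165): 010010011111110

Answer: 2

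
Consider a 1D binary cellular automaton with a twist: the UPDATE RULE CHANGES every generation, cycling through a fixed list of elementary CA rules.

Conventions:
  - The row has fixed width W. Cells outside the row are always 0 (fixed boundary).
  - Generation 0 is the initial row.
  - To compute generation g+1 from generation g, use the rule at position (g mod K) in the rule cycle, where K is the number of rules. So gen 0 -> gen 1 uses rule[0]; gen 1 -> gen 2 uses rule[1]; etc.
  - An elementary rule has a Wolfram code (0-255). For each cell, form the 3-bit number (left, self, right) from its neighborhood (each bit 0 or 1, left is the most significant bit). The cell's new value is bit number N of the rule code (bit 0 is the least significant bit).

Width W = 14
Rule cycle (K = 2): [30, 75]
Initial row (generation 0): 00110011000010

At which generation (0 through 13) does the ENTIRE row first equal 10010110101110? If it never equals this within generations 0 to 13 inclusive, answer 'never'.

Answer: 11

Derivation:
Gen 0: 00110011000010
Gen 1 (rule 30): 01101110100111
Gen 2 (rule 75): 11101010001101
Gen 3 (rule 30): 10001011011001
Gen 4 (rule 75): 00110011011010
Gen 5 (rule 30): 01101110010011
Gen 6 (rule 75): 11101010100111
Gen 7 (rule 30): 10001010111100
Gen 8 (rule 75): 00110000100101
Gen 9 (rule 30): 01101001111101
Gen 10 (rule 75): 11100011000100
Gen 11 (rule 30): 10010110101110
Gen 12 (rule 75): 00100110001010
Gen 13 (rule 30): 01111101011011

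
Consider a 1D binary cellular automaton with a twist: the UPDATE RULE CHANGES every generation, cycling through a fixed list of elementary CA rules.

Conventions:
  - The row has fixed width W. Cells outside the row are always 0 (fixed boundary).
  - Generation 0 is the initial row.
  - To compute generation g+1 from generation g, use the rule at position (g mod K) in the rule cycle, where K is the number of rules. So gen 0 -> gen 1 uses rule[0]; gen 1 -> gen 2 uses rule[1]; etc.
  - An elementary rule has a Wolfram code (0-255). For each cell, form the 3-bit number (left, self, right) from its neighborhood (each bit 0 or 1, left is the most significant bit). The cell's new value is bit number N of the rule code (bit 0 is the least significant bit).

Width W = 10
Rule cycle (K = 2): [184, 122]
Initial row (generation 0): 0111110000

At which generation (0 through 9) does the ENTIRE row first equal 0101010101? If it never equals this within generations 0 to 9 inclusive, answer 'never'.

Gen 0: 0111110000
Gen 1 (rule 184): 0111101000
Gen 2 (rule 122): 1100110100
Gen 3 (rule 184): 1010101010
Gen 4 (rule 122): 0101010101
Gen 5 (rule 184): 0010101010
Gen 6 (rule 122): 0101010101
Gen 7 (rule 184): 0010101010
Gen 8 (rule 122): 0101010101
Gen 9 (rule 184): 0010101010

Answer: 4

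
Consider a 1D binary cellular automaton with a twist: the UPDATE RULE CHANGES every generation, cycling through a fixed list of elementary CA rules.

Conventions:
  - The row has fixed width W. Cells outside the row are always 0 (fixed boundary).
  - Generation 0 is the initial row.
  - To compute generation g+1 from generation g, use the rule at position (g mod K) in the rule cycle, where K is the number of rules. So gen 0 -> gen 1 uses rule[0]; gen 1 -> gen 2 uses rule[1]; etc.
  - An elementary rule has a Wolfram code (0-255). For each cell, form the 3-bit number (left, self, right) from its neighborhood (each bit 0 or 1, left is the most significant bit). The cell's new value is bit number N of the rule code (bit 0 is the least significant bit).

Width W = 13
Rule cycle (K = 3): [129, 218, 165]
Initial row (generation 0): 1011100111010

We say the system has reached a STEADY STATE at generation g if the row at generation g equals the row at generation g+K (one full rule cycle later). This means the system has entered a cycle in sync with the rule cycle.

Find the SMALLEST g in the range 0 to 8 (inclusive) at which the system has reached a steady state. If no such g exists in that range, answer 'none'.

Answer: 1

Derivation:
Gen 0: 1011100111010
Gen 1 (rule 129): 0001000010000
Gen 2 (rule 218): 0010100101000
Gen 3 (rule 165): 1011100111011
Gen 4 (rule 129): 0001000010000
Gen 5 (rule 218): 0010100101000
Gen 6 (rule 165): 1011100111011
Gen 7 (rule 129): 0001000010000
Gen 8 (rule 218): 0010100101000
Gen 9 (rule 165): 1011100111011
Gen 10 (rule 129): 0001000010000
Gen 11 (rule 218): 0010100101000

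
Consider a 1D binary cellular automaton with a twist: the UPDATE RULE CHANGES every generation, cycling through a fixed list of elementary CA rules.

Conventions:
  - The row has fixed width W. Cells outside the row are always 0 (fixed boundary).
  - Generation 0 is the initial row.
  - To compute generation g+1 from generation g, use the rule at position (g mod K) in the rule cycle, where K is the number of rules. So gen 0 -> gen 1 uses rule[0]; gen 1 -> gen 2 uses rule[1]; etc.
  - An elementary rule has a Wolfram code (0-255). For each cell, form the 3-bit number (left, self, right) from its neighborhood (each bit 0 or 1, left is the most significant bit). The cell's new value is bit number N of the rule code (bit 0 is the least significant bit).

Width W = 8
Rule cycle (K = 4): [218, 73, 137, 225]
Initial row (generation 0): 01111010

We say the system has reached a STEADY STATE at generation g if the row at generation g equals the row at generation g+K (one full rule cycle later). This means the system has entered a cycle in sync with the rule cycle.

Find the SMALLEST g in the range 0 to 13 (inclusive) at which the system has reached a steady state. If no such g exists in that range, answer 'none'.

Gen 0: 01111010
Gen 1 (rule 218): 11111001
Gen 2 (rule 73): 10001000
Gen 3 (rule 137): 00100011
Gen 4 (rule 225): 10001001
Gen 5 (rule 218): 01010110
Gen 6 (rule 73): 00000110
Gen 7 (rule 137): 11110100
Gen 8 (rule 225): 01111001
Gen 9 (rule 218): 11111110
Gen 10 (rule 73): 10000010
Gen 11 (rule 137): 00111000
Gen 12 (rule 225): 10011011
Gen 13 (rule 218): 01111011
Gen 14 (rule 73): 01001011
Gen 15 (rule 137): 00000010
Gen 16 (rule 225): 11111000
Gen 17 (rule 218): 11111100

Answer: none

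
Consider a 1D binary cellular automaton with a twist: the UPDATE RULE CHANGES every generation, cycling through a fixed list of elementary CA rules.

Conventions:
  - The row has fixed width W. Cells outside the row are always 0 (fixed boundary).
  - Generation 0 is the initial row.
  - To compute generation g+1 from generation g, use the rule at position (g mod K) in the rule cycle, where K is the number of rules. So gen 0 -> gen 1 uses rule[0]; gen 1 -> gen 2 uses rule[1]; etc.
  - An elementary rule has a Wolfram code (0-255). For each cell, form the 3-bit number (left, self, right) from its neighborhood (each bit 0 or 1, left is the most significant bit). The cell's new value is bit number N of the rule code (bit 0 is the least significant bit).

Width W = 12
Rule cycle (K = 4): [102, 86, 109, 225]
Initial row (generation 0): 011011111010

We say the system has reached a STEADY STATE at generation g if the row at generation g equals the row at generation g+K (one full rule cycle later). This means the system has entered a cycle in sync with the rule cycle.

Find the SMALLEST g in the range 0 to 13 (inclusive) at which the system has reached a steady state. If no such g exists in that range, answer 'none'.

Gen 0: 011011111010
Gen 1 (rule 102): 101100001110
Gen 2 (rule 86): 100110010011
Gen 3 (rule 109): 100110010011
Gen 4 (rule 225): 000010000001
Gen 5 (rule 102): 000110000011
Gen 6 (rule 86): 001011000101
Gen 7 (rule 109): 101111010111
Gen 8 (rule 225): 010111101011
Gen 9 (rule 102): 111000111101
Gen 10 (rule 86): 001101000101
Gen 11 (rule 109): 101111010111
Gen 12 (rule 225): 010111101011
Gen 13 (rule 102): 111000111101
Gen 14 (rule 86): 001101000101
Gen 15 (rule 109): 101111010111
Gen 16 (rule 225): 010111101011
Gen 17 (rule 102): 111000111101

Answer: 7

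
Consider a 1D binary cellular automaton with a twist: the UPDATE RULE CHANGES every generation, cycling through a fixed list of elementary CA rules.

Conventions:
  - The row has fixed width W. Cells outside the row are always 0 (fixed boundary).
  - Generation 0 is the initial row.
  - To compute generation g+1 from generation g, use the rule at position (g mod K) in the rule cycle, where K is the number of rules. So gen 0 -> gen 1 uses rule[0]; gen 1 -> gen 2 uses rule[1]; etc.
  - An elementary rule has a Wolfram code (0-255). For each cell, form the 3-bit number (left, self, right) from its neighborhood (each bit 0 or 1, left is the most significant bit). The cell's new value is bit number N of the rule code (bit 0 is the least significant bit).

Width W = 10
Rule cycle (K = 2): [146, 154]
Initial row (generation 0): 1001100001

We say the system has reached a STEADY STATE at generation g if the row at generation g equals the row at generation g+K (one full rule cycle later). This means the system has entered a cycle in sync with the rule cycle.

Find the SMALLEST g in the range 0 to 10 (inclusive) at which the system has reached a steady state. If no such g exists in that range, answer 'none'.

Gen 0: 1001100001
Gen 1 (rule 146): 0110010010
Gen 2 (rule 154): 1101101101
Gen 3 (rule 146): 0000000000
Gen 4 (rule 154): 0000000000
Gen 5 (rule 146): 0000000000
Gen 6 (rule 154): 0000000000
Gen 7 (rule 146): 0000000000
Gen 8 (rule 154): 0000000000
Gen 9 (rule 146): 0000000000
Gen 10 (rule 154): 0000000000
Gen 11 (rule 146): 0000000000
Gen 12 (rule 154): 0000000000

Answer: 3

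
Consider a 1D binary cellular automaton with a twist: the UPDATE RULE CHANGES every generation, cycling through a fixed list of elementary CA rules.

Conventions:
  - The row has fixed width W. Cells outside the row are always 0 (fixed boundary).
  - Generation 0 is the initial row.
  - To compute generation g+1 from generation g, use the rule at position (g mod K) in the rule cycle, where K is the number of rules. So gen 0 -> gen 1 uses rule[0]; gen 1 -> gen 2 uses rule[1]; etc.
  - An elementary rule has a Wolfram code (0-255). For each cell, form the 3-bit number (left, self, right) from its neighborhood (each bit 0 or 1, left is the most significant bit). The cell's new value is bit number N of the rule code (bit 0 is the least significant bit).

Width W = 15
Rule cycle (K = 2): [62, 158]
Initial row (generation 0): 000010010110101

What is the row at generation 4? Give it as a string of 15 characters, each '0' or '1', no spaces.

Gen 0: 000010010110101
Gen 1 (rule 62): 000111111101111
Gen 2 (rule 158): 001111111001110
Gen 3 (rule 62): 011000000111001
Gen 4 (rule 158): 110100001110111

Answer: 110100001110111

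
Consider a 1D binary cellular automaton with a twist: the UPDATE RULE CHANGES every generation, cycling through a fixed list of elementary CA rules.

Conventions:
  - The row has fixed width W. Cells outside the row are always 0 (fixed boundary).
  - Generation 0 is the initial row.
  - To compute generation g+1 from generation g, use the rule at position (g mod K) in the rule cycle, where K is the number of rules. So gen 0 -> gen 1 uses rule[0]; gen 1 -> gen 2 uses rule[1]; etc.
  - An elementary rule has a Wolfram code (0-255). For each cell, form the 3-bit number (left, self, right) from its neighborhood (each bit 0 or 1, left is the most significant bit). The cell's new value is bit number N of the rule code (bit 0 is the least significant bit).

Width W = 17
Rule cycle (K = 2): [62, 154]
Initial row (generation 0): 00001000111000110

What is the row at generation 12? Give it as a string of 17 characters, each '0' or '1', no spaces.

Answer: 11110100110100010

Derivation:
Gen 0: 00001000111000110
Gen 1 (rule 62): 00011101100101101
Gen 2 (rule 154): 00111001011001000
Gen 3 (rule 62): 01100111110111100
Gen 4 (rule 154): 11011111100111010
Gen 5 (rule 62): 10110000011100111
Gen 6 (rule 154): 00101000111011110
Gen 7 (rule 62): 01111101100110001
Gen 8 (rule 154): 11111001011101010
Gen 9 (rule 62): 10000111110011111
Gen 10 (rule 154): 01001111101111110
Gen 11 (rule 62): 11111000011000001
Gen 12 (rule 154): 11110100110100010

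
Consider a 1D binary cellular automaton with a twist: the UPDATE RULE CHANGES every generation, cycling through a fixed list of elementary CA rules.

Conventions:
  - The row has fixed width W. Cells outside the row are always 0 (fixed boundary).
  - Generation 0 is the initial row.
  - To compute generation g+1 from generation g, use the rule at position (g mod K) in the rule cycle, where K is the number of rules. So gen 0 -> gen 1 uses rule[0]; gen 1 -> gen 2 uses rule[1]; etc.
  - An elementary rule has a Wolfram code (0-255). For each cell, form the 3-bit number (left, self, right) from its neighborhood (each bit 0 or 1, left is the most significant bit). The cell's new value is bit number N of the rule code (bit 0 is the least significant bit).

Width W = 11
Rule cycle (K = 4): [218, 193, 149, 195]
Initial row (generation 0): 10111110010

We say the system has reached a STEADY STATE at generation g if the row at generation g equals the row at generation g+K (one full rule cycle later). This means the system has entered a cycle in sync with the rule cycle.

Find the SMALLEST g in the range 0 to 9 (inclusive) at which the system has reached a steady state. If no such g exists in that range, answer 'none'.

Gen 0: 10111110010
Gen 1 (rule 218): 00111111101
Gen 2 (rule 193): 10011111100
Gen 3 (rule 149): 11001111011
Gen 4 (rule 195): 01010111001
Gen 5 (rule 218): 10000111110
Gen 6 (rule 193): 00110011110
Gen 7 (rule 149): 10001001101
Gen 8 (rule 195): 00110010100
Gen 9 (rule 218): 01111100010
Gen 10 (rule 193): 00111101000
Gen 11 (rule 149): 10011001111
Gen 12 (rule 195): 00101010111
Gen 13 (rule 218): 01000000111

Answer: none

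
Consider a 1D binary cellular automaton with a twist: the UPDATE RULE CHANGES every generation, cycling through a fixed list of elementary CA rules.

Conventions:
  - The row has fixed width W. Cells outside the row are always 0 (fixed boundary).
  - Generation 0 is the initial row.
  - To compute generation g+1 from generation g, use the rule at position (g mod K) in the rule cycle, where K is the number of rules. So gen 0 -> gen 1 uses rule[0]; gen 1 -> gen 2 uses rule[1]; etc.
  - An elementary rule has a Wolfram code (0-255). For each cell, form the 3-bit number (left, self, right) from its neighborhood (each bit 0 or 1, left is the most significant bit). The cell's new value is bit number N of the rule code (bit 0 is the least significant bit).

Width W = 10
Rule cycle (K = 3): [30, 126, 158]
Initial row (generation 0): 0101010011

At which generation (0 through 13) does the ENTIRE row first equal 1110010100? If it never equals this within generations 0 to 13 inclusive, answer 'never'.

Gen 0: 0101010011
Gen 1 (rule 30): 1101011110
Gen 2 (rule 126): 1111110011
Gen 3 (rule 158): 1111101110
Gen 4 (rule 30): 1000001001
Gen 5 (rule 126): 1100011111
Gen 6 (rule 158): 1010111110
Gen 7 (rule 30): 1010100001
Gen 8 (rule 126): 1111110011
Gen 9 (rule 158): 1111101110
Gen 10 (rule 30): 1000001001
Gen 11 (rule 126): 1100011111
Gen 12 (rule 158): 1010111110
Gen 13 (rule 30): 1010100001

Answer: never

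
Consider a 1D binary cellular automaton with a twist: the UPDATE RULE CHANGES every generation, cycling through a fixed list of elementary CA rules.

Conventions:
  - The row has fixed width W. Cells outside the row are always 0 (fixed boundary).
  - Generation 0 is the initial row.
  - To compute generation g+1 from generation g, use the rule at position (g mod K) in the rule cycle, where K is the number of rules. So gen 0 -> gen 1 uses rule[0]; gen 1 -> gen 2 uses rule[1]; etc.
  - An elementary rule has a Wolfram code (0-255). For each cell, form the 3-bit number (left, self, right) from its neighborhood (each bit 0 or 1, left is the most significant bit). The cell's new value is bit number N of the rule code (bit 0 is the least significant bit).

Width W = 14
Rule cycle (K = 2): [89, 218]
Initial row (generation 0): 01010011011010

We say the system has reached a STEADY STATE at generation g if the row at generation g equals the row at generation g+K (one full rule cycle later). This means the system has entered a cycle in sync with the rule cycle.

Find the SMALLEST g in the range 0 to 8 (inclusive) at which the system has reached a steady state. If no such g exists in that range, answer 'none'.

Answer: none

Derivation:
Gen 0: 01010011011010
Gen 1 (rule 89): 00001011011001
Gen 2 (rule 218): 00010011011110
Gen 3 (rule 89): 11001011010011
Gen 4 (rule 218): 11110011001111
Gen 5 (rule 89): 10011011101001
Gen 6 (rule 218): 01111011100110
Gen 7 (rule 89): 01001010110111
Gen 8 (rule 218): 10110000110111
Gen 9 (rule 89): 00111110110101
Gen 10 (rule 218): 01111110110000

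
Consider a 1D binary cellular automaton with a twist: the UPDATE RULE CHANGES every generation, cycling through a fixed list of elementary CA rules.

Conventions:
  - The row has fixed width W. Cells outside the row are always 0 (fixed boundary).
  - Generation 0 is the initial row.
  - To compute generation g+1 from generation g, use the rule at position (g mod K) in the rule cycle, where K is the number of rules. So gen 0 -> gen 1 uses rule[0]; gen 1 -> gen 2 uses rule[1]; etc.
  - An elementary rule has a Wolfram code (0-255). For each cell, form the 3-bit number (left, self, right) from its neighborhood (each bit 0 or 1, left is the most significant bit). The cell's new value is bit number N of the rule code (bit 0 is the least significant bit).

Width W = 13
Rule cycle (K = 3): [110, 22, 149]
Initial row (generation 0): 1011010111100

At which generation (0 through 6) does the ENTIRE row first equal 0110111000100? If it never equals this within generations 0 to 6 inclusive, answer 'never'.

Answer: never

Derivation:
Gen 0: 1011010111100
Gen 1 (rule 110): 1111111100100
Gen 2 (rule 22): 0000000011110
Gen 3 (rule 149): 1111111001101
Gen 4 (rule 110): 1000001011111
Gen 5 (rule 22): 1100011000000
Gen 6 (rule 149): 0011000111111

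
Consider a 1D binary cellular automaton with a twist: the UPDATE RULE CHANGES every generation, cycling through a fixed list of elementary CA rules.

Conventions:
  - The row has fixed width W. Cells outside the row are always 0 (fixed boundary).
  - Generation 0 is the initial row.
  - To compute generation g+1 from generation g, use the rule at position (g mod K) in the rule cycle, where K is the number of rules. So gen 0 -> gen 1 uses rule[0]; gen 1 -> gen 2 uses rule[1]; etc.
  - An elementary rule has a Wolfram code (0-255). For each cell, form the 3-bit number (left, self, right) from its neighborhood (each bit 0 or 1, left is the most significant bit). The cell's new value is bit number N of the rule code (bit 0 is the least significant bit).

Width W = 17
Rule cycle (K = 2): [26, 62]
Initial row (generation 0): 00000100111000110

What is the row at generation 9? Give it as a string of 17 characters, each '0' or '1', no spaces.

Answer: 01101101110010110

Derivation:
Gen 0: 00000100111000110
Gen 1 (rule 26): 00001011100101101
Gen 2 (rule 62): 00011110011111011
Gen 3 (rule 26): 00110001110000010
Gen 4 (rule 62): 01101011001000111
Gen 5 (rule 26): 11000010110101100
Gen 6 (rule 62): 10100111101111010
Gen 7 (rule 26): 00011100001000001
Gen 8 (rule 62): 00110010011100011
Gen 9 (rule 26): 01101101110010110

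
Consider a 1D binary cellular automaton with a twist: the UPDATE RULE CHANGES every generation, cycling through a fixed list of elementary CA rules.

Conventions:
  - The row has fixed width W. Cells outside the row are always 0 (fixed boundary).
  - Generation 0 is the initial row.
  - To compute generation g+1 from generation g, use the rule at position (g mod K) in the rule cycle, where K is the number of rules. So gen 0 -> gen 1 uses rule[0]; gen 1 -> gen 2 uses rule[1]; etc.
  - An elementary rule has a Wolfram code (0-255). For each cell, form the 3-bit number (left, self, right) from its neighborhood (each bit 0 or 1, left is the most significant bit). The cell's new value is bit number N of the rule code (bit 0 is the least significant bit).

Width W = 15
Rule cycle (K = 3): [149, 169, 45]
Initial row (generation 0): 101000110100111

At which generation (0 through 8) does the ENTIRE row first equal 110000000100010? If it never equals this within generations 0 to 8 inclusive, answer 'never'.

Answer: never

Derivation:
Gen 0: 101000110100111
Gen 1 (rule 149): 101110000110010
Gen 2 (rule 169): 011100110100000
Gen 3 (rule 45): 010000101101111
Gen 4 (rule 149): 011110100000110
Gen 5 (rule 169): 011101001110100
Gen 6 (rule 45): 010011001001101
Gen 7 (rule 149): 011000101100001
Gen 8 (rule 169): 010010011001100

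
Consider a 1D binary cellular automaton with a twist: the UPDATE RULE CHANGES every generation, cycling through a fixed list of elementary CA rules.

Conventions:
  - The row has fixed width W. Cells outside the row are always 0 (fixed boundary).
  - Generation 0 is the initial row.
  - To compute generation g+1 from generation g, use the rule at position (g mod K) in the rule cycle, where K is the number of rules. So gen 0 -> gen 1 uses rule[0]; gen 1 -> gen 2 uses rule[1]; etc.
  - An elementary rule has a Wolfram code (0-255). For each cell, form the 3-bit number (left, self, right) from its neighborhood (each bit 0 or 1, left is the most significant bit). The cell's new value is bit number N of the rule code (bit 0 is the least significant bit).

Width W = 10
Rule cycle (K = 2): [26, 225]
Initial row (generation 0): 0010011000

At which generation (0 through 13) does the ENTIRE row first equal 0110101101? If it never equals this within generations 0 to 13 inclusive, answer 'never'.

Gen 0: 0010011000
Gen 1 (rule 26): 0101110100
Gen 2 (rule 225): 0010111001
Gen 3 (rule 26): 0100100110
Gen 4 (rule 225): 0000000010
Gen 5 (rule 26): 0000000101
Gen 6 (rule 225): 1111110010
Gen 7 (rule 26): 1000001101
Gen 8 (rule 225): 0011100110
Gen 9 (rule 26): 0110011101
Gen 10 (rule 225): 0010001110
Gen 11 (rule 26): 0101011001
Gen 12 (rule 225): 0010101000
Gen 13 (rule 26): 0100000100

Answer: never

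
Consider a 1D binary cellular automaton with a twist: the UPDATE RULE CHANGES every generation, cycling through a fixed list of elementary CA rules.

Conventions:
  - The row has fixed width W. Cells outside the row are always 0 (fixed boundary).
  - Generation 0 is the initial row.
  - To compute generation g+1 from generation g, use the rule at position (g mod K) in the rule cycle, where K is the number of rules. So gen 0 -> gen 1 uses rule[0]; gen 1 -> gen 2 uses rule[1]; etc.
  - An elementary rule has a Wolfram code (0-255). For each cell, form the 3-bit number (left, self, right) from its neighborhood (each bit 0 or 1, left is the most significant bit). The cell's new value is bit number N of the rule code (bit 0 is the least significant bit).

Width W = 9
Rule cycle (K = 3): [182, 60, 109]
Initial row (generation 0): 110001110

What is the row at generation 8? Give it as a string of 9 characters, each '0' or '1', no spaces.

Gen 0: 110001110
Gen 1 (rule 182): 001010101
Gen 2 (rule 60): 001111111
Gen 3 (rule 109): 101000001
Gen 4 (rule 182): 111100011
Gen 5 (rule 60): 100010010
Gen 6 (rule 109): 101010010
Gen 7 (rule 182): 111111111
Gen 8 (rule 60): 100000000

Answer: 100000000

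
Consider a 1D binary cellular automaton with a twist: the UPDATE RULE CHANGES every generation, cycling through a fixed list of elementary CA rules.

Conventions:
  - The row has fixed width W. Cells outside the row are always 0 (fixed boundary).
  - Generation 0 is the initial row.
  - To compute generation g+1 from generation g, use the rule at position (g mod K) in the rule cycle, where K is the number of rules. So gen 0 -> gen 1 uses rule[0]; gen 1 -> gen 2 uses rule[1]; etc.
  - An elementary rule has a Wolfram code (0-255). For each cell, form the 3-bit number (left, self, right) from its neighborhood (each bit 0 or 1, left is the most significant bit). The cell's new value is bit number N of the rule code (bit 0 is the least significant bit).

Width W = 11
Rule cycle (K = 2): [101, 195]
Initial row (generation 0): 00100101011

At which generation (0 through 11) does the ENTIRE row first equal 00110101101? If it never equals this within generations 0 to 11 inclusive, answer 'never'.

Gen 0: 00100101011
Gen 1 (rule 101): 10100111101
Gen 2 (rule 195): 00001011100
Gen 3 (rule 101): 11101100101
Gen 4 (rule 195): 01100101000
Gen 5 (rule 101): 00100111011
Gen 6 (rule 195): 11001011001
Gen 7 (rule 101): 01001101001
Gen 8 (rule 195): 10010100010
Gen 9 (rule 101): 10011101010
Gen 10 (rule 195): 00101100000
Gen 11 (rule 101): 10110101111

Answer: never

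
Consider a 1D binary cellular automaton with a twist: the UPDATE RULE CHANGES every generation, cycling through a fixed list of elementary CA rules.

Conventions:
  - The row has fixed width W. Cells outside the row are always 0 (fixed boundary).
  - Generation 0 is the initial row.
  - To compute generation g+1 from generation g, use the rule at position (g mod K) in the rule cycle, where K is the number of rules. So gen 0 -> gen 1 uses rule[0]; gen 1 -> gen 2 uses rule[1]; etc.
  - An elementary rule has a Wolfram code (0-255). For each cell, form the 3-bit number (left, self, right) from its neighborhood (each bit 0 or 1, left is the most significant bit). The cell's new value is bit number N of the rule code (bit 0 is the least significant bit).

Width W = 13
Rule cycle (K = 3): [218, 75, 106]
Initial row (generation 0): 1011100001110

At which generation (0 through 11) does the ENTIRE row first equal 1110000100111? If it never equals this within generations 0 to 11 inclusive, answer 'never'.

Gen 0: 1011100001110
Gen 1 (rule 218): 0011110011111
Gen 2 (rule 75): 1110010110001
Gen 3 (rule 106): 1010101110010
Gen 4 (rule 218): 0000001111101
Gen 5 (rule 75): 1111111000100
Gen 6 (rule 106): 1000001001000
Gen 7 (rule 218): 0100010110100
Gen 8 (rule 75): 1001100110001
Gen 9 (rule 106): 0011101110010
Gen 10 (rule 218): 0111101111101
Gen 11 (rule 75): 1100101000100

Answer: never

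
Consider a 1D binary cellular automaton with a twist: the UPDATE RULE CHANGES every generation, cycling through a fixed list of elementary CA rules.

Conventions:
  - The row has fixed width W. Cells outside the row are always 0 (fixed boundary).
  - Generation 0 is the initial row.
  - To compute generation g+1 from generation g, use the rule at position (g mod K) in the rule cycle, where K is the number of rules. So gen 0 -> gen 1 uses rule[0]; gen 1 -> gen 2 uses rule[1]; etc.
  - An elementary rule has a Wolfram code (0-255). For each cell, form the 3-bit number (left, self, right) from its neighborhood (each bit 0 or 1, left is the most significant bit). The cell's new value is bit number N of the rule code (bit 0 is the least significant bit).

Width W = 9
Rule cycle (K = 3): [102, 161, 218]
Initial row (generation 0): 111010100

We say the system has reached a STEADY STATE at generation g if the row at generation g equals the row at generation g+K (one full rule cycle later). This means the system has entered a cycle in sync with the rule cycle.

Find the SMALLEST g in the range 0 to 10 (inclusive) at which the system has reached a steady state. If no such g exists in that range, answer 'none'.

Answer: 9

Derivation:
Gen 0: 111010100
Gen 1 (rule 102): 001111100
Gen 2 (rule 161): 100111001
Gen 3 (rule 218): 011111110
Gen 4 (rule 102): 100000010
Gen 5 (rule 161): 001111000
Gen 6 (rule 218): 011111100
Gen 7 (rule 102): 100000100
Gen 8 (rule 161): 001110001
Gen 9 (rule 218): 011111010
Gen 10 (rule 102): 100001110
Gen 11 (rule 161): 001100100
Gen 12 (rule 218): 011111010
Gen 13 (rule 102): 100001110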